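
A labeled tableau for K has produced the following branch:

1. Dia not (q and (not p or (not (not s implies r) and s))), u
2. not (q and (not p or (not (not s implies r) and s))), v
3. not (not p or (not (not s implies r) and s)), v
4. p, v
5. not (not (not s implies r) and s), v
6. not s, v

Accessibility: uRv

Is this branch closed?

Not closed

There is no literal clash: for every atom and world, at most one sign appears.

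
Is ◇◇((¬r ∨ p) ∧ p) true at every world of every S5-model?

Tableau for the negation ¬◇◇((¬r ∨ p) ∧ p):
1. ¬◇◇((¬r ∨ p) ∧ p), 0
2. ¬◇((¬r ∨ p) ∧ p), 0   [¬◇-rule on 1 via 0R0]
3. ¬((¬r ∨ p) ∧ p), 0   [¬◇-rule on 2 via 0R0]
4. ¬p, 0   [¬∧-rule on 3 (branches; this branch)]
Accessibility: 0R0
The negation has an open branch (countermodel exists).

Invalid (countermodel exists)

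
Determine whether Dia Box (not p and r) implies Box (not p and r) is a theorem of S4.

Tableau for the negation not (Dia Box (not p and r) implies Box (not p and r)):
1. not (Dia Box (not p and r) implies Box (not p and r)), u
2. Dia Box (not p and r), u
3. not Box (not p and r), u
4. Box (not p and r), v
5. not p and r, v
6. not p, v
7. r, v
8. not (not p and r), w
9. not r, w
Accessibility: uRu, uRv, uRw, vRv, wRw
The negation has an open branch (countermodel exists).

No, not valid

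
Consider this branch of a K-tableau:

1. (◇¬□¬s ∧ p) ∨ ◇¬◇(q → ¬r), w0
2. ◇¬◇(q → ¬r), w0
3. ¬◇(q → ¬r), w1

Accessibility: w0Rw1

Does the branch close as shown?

No world carries both an atom and its negation.

Not closed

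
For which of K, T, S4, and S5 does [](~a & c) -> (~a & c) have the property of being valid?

T, S4, S5

T-tableau for the negation ~([](~a & c) -> (~a & c)):
1. ~([](~a & c) -> (~a & c)), u
2. [](~a & c), u   [~->-rule on 1]
3. ~(~a & c), u   [~->-rule on 1]
4. ~a & c, u   [[]-rule on 2 via uRu]
5. ~a, u   [&-rule on 4]
6. c, u   [&-rule on 4]
7. ~c, u   [~&-rule on 3 (branches; this branch)]
Accessibility: uRu
Branch closes: c and ~c both at u.
Every branch closes (one shown): valid in T, hence also in S4, S5 (every theorem of T is a theorem of S4 and S5).
K-tableau for the negation ~([](~a & c) -> (~a & c)):
1. ~([](~a & c) -> (~a & c)), u
2. [](~a & c), u   [~->-rule on 1]
3. ~(~a & c), u   [~->-rule on 1]
4. ~c, u   [~&-rule on 3 (branches; this branch)]
Complete open branch: countermodel on a K-frame, so not valid in K.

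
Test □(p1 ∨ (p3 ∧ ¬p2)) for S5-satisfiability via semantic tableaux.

Yes, satisfiable

1. □(p1 ∨ (p3 ∧ ¬p2)), w0
2. p1 ∨ (p3 ∧ ¬p2), w0
3. p3 ∧ ¬p2, w0
4. p3, w0
5. ¬p2, w0
Accessibility: w0Rw0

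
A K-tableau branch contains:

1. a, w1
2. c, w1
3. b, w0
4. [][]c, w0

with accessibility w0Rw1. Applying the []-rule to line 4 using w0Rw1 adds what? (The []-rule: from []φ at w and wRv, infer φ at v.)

[]c, w1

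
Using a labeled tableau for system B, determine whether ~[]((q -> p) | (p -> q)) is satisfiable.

1. ~[]((q -> p) | (p -> q)), 0
2. ~((q -> p) | (p -> q)), 1
3. ~(q -> p), 1
4. ~(p -> q), 1
5. q, 1
6. ~p, 1
7. p, 1
8. ~q, 1
Accessibility: 0R0, 0R1, 1R0, 1R1
Branch closes: p and ~p both at 1.
Every branch closes; the branch above is one of them.

Unsatisfiable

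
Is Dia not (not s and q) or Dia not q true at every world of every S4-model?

Invalid (countermodel exists)

Tableau for the negation not (Dia not (not s and q) or Dia not q):
1. not (Dia not (not s and q) or Dia not q), 0
2. not Dia not (not s and q), 0
3. not Dia not q, 0
4. not s and q, 0
5. not s, 0
6. q, 0
Accessibility: 0R0
The negation has an open branch (countermodel exists).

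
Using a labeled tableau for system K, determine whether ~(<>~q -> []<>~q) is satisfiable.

Satisfiable

1. ~(<>~q -> []<>~q), w0
2. <>~q, w0
3. ~[]<>~q, w0
4. ~q, w1
5. ~<>~q, w2
Accessibility: w0Rw1, w0Rw2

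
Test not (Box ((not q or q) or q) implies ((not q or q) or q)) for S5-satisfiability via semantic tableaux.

Unsatisfiable (every branch closes)

1. not (Box ((not q or q) or q) implies ((not q or q) or q)), 0
2. Box ((not q or q) or q), 0
3. not ((not q or q) or q), 0
4. not (not q or q), 0
5. not q, 0
6. q, 0
Accessibility: 0R0
Branch closes: q and not q both at 0.
All branches of the tableau close; one closing branch shown above.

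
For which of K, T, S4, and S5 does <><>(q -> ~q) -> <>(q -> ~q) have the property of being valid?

S4, S5

S4-tableau for the negation ~(<><>(q -> ~q) -> <>(q -> ~q)):
1. ~(<><>(q -> ~q) -> <>(q -> ~q)), u
2. <><>(q -> ~q), u
3. ~<>(q -> ~q), u
4. ~(q -> ~q), u
5. q, u
6. <>(q -> ~q), v
7. ~(q -> ~q), v
8. q, v
9. q -> ~q, w
10. ~(q -> ~q), w
11. q, w
12. ~q, w
Accessibility: uRu, uRv, uRw, vRv, vRw, wRw
Branch closes: q and ~q both at w.
Every branch closes (one shown): valid in S4, hence also in S5 (every theorem of S4 is a theorem of S5).
T-tableau for the negation ~(<><>(q -> ~q) -> <>(q -> ~q)):
1. ~(<><>(q -> ~q) -> <>(q -> ~q)), u
2. <><>(q -> ~q), u
3. ~<>(q -> ~q), u
4. ~(q -> ~q), u
5. q, u
6. <>(q -> ~q), v
7. ~(q -> ~q), v
8. q, v
9. q -> ~q, w
10. ~q, w
Accessibility: uRu, uRv, vRv, vRw, wRw
Complete open branch: countermodel on a T-frame, so not valid in T, nor in K (the same frame is also a K-frame).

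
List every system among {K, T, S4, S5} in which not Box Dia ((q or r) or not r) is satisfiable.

T-tableau for the formula:
1. not Box Dia ((q or r) or not r), 0
2. not Dia ((q or r) or not r), 1
3. not ((q or r) or not r), 1
4. not (q or r), 1
5. r, 1
6. not q, 1
7. not r, 1
Accessibility: 0R0, 0R1, 1R1
Branch closes: r and not r both at 1.
Every branch closes (one shown): unsatisfiable in T, hence also in S4, S5 (every S4/S5-frame is a T-frame).
K-tableau for the formula:
1. not Box Dia ((q or r) or not r), 0
2. not Dia ((q or r) or not r), 1
Accessibility: 0R1
Complete open branch: satisfiable in K.

K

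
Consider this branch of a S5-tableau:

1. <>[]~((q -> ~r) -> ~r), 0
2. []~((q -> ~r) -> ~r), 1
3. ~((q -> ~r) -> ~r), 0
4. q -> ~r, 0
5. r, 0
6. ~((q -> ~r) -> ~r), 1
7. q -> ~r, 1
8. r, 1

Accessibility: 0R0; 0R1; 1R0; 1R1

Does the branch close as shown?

No atom appears with both signs at the same world.

Open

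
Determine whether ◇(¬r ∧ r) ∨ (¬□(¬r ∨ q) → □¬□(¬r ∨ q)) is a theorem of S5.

Valid

Tableau for the negation ¬(◇(¬r ∧ r) ∨ (¬□(¬r ∨ q) → □¬□(¬r ∨ q))):
1. ¬(◇(¬r ∧ r) ∨ (¬□(¬r ∨ q) → □¬□(¬r ∨ q))), 0
2. ¬◇(¬r ∧ r), 0
3. ¬(¬□(¬r ∨ q) → □¬□(¬r ∨ q)), 0
4. ¬□(¬r ∨ q), 0
5. ¬□¬□(¬r ∨ q), 0
6. ¬(¬r ∧ r), 0
7. ¬r, 0
8. ¬(¬r ∨ q), 1
9. r, 1
10. ¬q, 1
11. ¬(¬r ∧ r), 1
12. □(¬r ∨ q), 2
13. ¬(¬r ∧ r), 2
14. ¬r ∨ q, 0
15. ¬r ∨ q, 1
16. ¬r ∨ q, 2
17. ¬r, 2
18. q, 0
19. q, 1
Accessibility: 0R0, 0R1, 0R2, 1R0, 1R1, 1R2, 2R0, 2R1, 2R2
Branch closes: q and ¬q both at 1.
Every branch of the negation's tableau closes; the branch above is one of them.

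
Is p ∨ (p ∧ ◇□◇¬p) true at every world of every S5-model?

No, not valid

Tableau for the negation ¬(p ∨ (p ∧ ◇□◇¬p)):
1. ¬(p ∨ (p ∧ ◇□◇¬p)), u
2. ¬p, u
3. ¬(p ∧ ◇□◇¬p), u
Accessibility: uRu
The negation has an open branch (countermodel exists).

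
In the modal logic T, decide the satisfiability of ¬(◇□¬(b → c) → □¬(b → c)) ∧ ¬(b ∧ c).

Satisfiable (open branch found)

1. ¬(◇□¬(b → c) → □¬(b → c)) ∧ ¬(b ∧ c), u
2. ¬(◇□¬(b → c) → □¬(b → c)), u
3. ¬(b ∧ c), u
4. ◇□¬(b → c), u
5. ¬□¬(b → c), u
6. ¬c, u
7. □¬(b → c), v
8. ¬(b → c), v
9. b, v
10. ¬c, v
11. b → c, w
12. c, w
Accessibility: uRu, uRv, uRw, vRv, wRw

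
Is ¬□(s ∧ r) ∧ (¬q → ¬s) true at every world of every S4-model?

Tableau for the negation ¬(¬□(s ∧ r) ∧ (¬q → ¬s)):
1. ¬(¬□(s ∧ r) ∧ (¬q → ¬s)), w0
2. ¬(¬q → ¬s), w0
3. ¬q, w0
4. s, w0
Accessibility: w0Rw0
The negation has an open branch (countermodel exists).

Not valid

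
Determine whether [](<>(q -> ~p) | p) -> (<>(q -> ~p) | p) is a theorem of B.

Yes, valid

Tableau for the negation ~([](<>(q -> ~p) | p) -> (<>(q -> ~p) | p)):
1. ~([](<>(q -> ~p) | p) -> (<>(q -> ~p) | p)), 0
2. [](<>(q -> ~p) | p), 0   [~->-rule on 1]
3. ~(<>(q -> ~p) | p), 0   [~->-rule on 1]
4. ~<>(q -> ~p), 0   [~|-rule on 3]
5. ~p, 0   [~|-rule on 3]
6. <>(q -> ~p) | p, 0   [[]-rule on 2 via 0R0]
7. ~(q -> ~p), 0   [~<>-rule on 4 via 0R0]
8. q, 0   [~->-rule on 7]
9. p, 0   [~->-rule on 7]
Accessibility: 0R0
Branch closes: p and ~p both at 0.
Every branch of the negation's tableau closes; the branch above is one of them.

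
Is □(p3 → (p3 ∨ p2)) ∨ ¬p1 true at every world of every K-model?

Valid in K

Tableau for the negation ¬(□(p3 → (p3 ∨ p2)) ∨ ¬p1):
1. ¬(□(p3 → (p3 ∨ p2)) ∨ ¬p1), w0
2. ¬□(p3 → (p3 ∨ p2)), w0   [¬∨-rule on 1]
3. p1, w0   [¬∨-rule on 1]
4. ¬(p3 → (p3 ∨ p2)), w1   [¬□-rule on 2: fresh world w1, w0Rw1]
5. p3, w1   [¬→-rule on 4]
6. ¬(p3 ∨ p2), w1   [¬→-rule on 4]
7. ¬p3, w1   [¬∨-rule on 6]
8. ¬p2, w1   [¬∨-rule on 6]
Accessibility: w0Rw1
Branch closes: p3 and ¬p3 both at w1.
All branches of the negation close; one closing branch shown above.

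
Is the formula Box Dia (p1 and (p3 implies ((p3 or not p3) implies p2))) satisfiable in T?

Satisfiable (open branch found)

1. Box Dia (p1 and (p3 implies ((p3 or not p3) implies p2))), 0
2. Dia (p1 and (p3 implies ((p3 or not p3) implies p2))), 0
3. p1 and (p3 implies ((p3 or not p3) implies p2)), 1
4. p1, 1
5. p3 implies ((p3 or not p3) implies p2), 1
6. Dia (p1 and (p3 implies ((p3 or not p3) implies p2))), 1
7. (p3 or not p3) implies p2, 1
8. p2, 1
9. p1 and (p3 implies ((p3 or not p3) implies p2)), 2
10. p1, 2
11. p3 implies ((p3 or not p3) implies p2), 2
12. (p3 or not p3) implies p2, 2
13. p2, 2
Accessibility: 0R0, 0R1, 1R1, 1R2, 2R2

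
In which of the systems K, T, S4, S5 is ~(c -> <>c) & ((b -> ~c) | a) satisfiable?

K

T-tableau for the formula:
1. ~(c -> <>c) & ((b -> ~c) | a), 0
2. ~(c -> <>c), 0
3. (b -> ~c) | a, 0
4. c, 0
5. ~<>c, 0
6. ~c, 0
Accessibility: 0R0
Branch closes: c and ~c both at 0.
Every branch closes (one shown): unsatisfiable in T, hence also in S4, S5 (every S4/S5-frame is a T-frame).
K-tableau for the formula:
1. ~(c -> <>c) & ((b -> ~c) | a), 0
2. ~(c -> <>c), 0
3. (b -> ~c) | a, 0
4. c, 0
5. ~<>c, 0
6. a, 0
Complete open branch: satisfiable in K.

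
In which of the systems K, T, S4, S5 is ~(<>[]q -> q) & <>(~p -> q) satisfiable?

K, T, S4

S5-tableau for the formula:
1. ~(<>[]q -> q) & <>(~p -> q), u
2. ~(<>[]q -> q), u
3. <>(~p -> q), u
4. <>[]q, u
5. ~q, u
6. ~p -> q, v
7. q, v
8. []q, w
9. q, u
Accessibility: uRu, uRv, uRw, vRu, vRv, vRw, wRu, wRv, wRw
Branch closes: q and ~q both at u.
Every branch closes (one shown): unsatisfiable in S5.
S4-tableau for the formula:
1. ~(<>[]q -> q) & <>(~p -> q), u
2. ~(<>[]q -> q), u
3. <>(~p -> q), u
4. <>[]q, u
5. ~q, u
6. ~p -> q, v
7. q, v
8. []q, w
9. q, w
Accessibility: uRu, uRv, uRw, vRv, wRw
Complete open branch: satisfiable in S4, hence also in K, T (this S4-model is also a K-model and a T-model).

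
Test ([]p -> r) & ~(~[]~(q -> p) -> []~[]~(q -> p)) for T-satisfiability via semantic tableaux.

Satisfiable

1. ([]p -> r) & ~(~[]~(q -> p) -> []~[]~(q -> p)), 0
2. []p -> r, 0   [&-rule on 1]
3. ~(~[]~(q -> p) -> []~[]~(q -> p)), 0   [&-rule on 1]
4. ~[]~(q -> p), 0   [~->-rule on 3]
5. ~[]~[]~(q -> p), 0   [~->-rule on 3]
6. r, 0   [->-rule on 2 (branches; this branch)]
7. q -> p, 1   [~[]-rule on 4: fresh world 1, 0R1]
8. p, 1   [->-rule on 7 (branches; this branch)]
9. []~(q -> p), 2   [~[]-rule on 5: fresh world 2, 0R2]
10. ~(q -> p), 2   [[]-rule on 9 via 2R2]
11. q, 2   [~->-rule on 10]
12. ~p, 2   [~->-rule on 10]
Accessibility: 0R0, 0R1, 0R2, 1R1, 2R2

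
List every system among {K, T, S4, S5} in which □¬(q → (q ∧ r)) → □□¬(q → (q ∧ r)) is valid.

S4, S5

T-tableau for the negation ¬(□¬(q → (q ∧ r)) → □□¬(q → (q ∧ r))):
1. ¬(□¬(q → (q ∧ r)) → □□¬(q → (q ∧ r))), w0
2. □¬(q → (q ∧ r)), w0
3. ¬□□¬(q → (q ∧ r)), w0
4. ¬(q → (q ∧ r)), w0
5. q, w0
6. ¬(q ∧ r), w0
7. ¬r, w0
8. ¬□¬(q → (q ∧ r)), w1
9. ¬(q → (q ∧ r)), w1
10. q, w1
11. ¬(q ∧ r), w1
12. ¬r, w1
13. q → (q ∧ r), w2
14. q ∧ r, w2
15. q, w2
16. r, w2
Accessibility: w0Rw0, w0Rw1, w1Rw1, w1Rw2, w2Rw2
Complete open branch: countermodel on a T-frame, so not valid in T, nor in K (the same frame is also a K-frame).
S4-tableau for the negation ¬(□¬(q → (q ∧ r)) → □□¬(q → (q ∧ r))):
1. ¬(□¬(q → (q ∧ r)) → □□¬(q → (q ∧ r))), w0
2. □¬(q → (q ∧ r)), w0
3. ¬□□¬(q → (q ∧ r)), w0
4. ¬(q → (q ∧ r)), w0
5. q, w0
6. ¬(q ∧ r), w0
7. ¬r, w0
8. ¬□¬(q → (q ∧ r)), w1
9. ¬(q → (q ∧ r)), w1
10. q, w1
11. ¬(q ∧ r), w1
12. ¬r, w1
13. q → (q ∧ r), w2
14. ¬(q → (q ∧ r)), w2
15. q, w2
16. ¬(q ∧ r), w2
17. q ∧ r, w2
18. r, w2
19. ¬r, w2
Accessibility: w0Rw0, w0Rw1, w0Rw2, w1Rw1, w1Rw2, w2Rw2
Branch closes: r and ¬r both at w2.
Every branch closes (one shown): valid in S4, hence also in S5 (every theorem of S4 is a theorem of S5).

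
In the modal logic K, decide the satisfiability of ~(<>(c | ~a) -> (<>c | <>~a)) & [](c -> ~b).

1. ~(<>(c | ~a) -> (<>c | <>~a)) & [](c -> ~b), w0
2. ~(<>(c | ~a) -> (<>c | <>~a)), w0
3. [](c -> ~b), w0
4. <>(c | ~a), w0
5. ~(<>c | <>~a), w0
6. ~<>c, w0
7. ~<>~a, w0
8. c | ~a, w1
9. c -> ~b, w1
10. ~c, w1
11. a, w1
12. ~a, w1
Accessibility: w0Rw1
Branch closes: a and ~a both at w1.
Every branch closes; the branch above is one of them.

Unsatisfiable (every branch closes)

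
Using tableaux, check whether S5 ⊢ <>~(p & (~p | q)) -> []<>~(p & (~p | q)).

Valid in S5

Tableau for the negation ~(<>~(p & (~p | q)) -> []<>~(p & (~p | q))):
1. ~(<>~(p & (~p | q)) -> []<>~(p & (~p | q))), u
2. <>~(p & (~p | q)), u   [~->-rule on 1]
3. ~[]<>~(p & (~p | q)), u   [~->-rule on 1]
4. ~(p & (~p | q)), v   [<>-rule on 2: fresh world v, uRv]
5. ~(~p | q), v   [~&-rule on 4 (branches; this branch)]
6. p, v   [~|-rule on 5]
7. ~q, v   [~|-rule on 5]
8. ~<>~(p & (~p | q)), w   [~[]-rule on 3: fresh world w, uRw]
9. p & (~p | q), u   [~<>-rule on 8 via wRu]
10. p, u   [&-rule on 9]
11. ~p | q, u   [&-rule on 9]
12. p & (~p | q), v   [~<>-rule on 8 via wRv]
13. ~p | q, v   [&-rule on 12]
14. p & (~p | q), w   [~<>-rule on 8 via wRw]
15. p, w   [&-rule on 14]
16. ~p | q, w   [&-rule on 14]
17. q, u   [|-rule on 11 (branches; this branch)]
18. q, v   [|-rule on 13 (branches; this branch)]
Accessibility: uRu, uRv, uRw, vRu, vRv, vRw, wRu, wRv, wRw
Branch closes: q and ~q both at v.
All branches of the negation close; one closing branch shown above.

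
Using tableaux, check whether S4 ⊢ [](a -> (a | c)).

Valid

Tableau for the negation ~[](a -> (a | c)):
1. ~[](a -> (a | c)), u
2. ~(a -> (a | c)), v
3. a, v
4. ~(a | c), v
5. ~a, v
6. ~c, v
Accessibility: uRu, uRv, vRv
Branch closes: a and ~a both at v.
Every branch of the negation's tableau closes; the branch above is one of them.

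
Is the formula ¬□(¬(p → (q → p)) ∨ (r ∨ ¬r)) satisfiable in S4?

Unsatisfiable

1. ¬□(¬(p → (q → p)) ∨ (r ∨ ¬r)), 0
2. ¬(¬(p → (q → p)) ∨ (r ∨ ¬r)), 1   [¬□-rule on 1: fresh world 1, 0R1]
3. p → (q → p), 1   [¬∨-rule on 2]
4. ¬(r ∨ ¬r), 1   [¬∨-rule on 2]
5. ¬r, 1   [¬∨-rule on 4]
6. r, 1   [¬∨-rule on 4]
Accessibility: 0R0, 0R1, 1R1
Branch closes: r and ¬r both at 1.
Every branch closes; the branch above is one of them.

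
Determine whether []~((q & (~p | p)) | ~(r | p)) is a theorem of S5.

Not valid

Tableau for the negation ~[]~((q & (~p | p)) | ~(r | p)):
1. ~[]~((q & (~p | p)) | ~(r | p)), w0
2. (q & (~p | p)) | ~(r | p), w1   [~[]-rule on 1: fresh world w1, w0Rw1]
3. ~(r | p), w1   [|-rule on 2 (branches; this branch)]
4. ~r, w1   [~|-rule on 3]
5. ~p, w1   [~|-rule on 3]
Accessibility: w0Rw0, w0Rw1, w1Rw0, w1Rw1
The negation has an open branch (countermodel exists).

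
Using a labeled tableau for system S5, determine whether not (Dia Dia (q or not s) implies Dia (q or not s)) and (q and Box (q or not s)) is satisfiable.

1. not (Dia Dia (q or not s) implies Dia (q or not s)) and (q and Box (q or not s)), u
2. not (Dia Dia (q or not s) implies Dia (q or not s)), u
3. q and Box (q or not s), u
4. Dia Dia (q or not s), u
5. not Dia (q or not s), u
6. q, u
7. Box (q or not s), u
8. not (q or not s), u
9. not q, u
10. s, u
Accessibility: uRu
Branch closes: q and not q both at u.
Every branch closes; the branch above is one of them.

Unsatisfiable (every branch closes)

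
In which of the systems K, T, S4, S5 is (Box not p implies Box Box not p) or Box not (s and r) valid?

T-tableau for the negation not ((Box not p implies Box Box not p) or Box not (s and r)):
1. not ((Box not p implies Box Box not p) or Box not (s and r)), 0
2. not (Box not p implies Box Box not p), 0
3. not Box not (s and r), 0
4. Box not p, 0
5. not Box Box not p, 0
6. not p, 0
7. s and r, 1
8. s, 1
9. r, 1
10. not p, 1
11. not Box not p, 2
12. not p, 2
13. p, 3
Accessibility: 0R0, 0R1, 0R2, 1R1, 2R2, 2R3, 3R3
Complete open branch: countermodel on a T-frame, so not valid in T, nor in K (the same frame is also a K-frame).
S4-tableau for the negation not ((Box not p implies Box Box not p) or Box not (s and r)):
1. not ((Box not p implies Box Box not p) or Box not (s and r)), 0
2. not (Box not p implies Box Box not p), 0
3. not Box not (s and r), 0
4. Box not p, 0
5. not Box Box not p, 0
6. not p, 0
7. s and r, 1
8. s, 1
9. r, 1
10. not p, 1
11. not Box not p, 2
12. not p, 2
13. p, 3
14. not p, 3
Accessibility: 0R0, 0R1, 0R2, 0R3, 1R1, 2R2, 2R3, 3R3
Branch closes: p and not p both at 3.
Every branch closes (one shown): valid in S4, hence also in S5 (every theorem of S4 is a theorem of S5).

S4, S5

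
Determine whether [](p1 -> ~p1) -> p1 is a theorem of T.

Not valid

Tableau for the negation ~([](p1 -> ~p1) -> p1):
1. ~([](p1 -> ~p1) -> p1), w0
2. [](p1 -> ~p1), w0   [~->-rule on 1]
3. ~p1, w0   [~->-rule on 1]
4. p1 -> ~p1, w0   [[]-rule on 2 via w0Rw0]
Accessibility: w0Rw0
The negation has an open branch (countermodel exists).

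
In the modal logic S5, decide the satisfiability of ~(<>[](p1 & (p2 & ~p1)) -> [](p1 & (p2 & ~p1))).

Unsatisfiable (every branch closes)

1. ~(<>[](p1 & (p2 & ~p1)) -> [](p1 & (p2 & ~p1))), 0
2. <>[](p1 & (p2 & ~p1)), 0   [~->-rule on 1]
3. ~[](p1 & (p2 & ~p1)), 0   [~->-rule on 1]
4. [](p1 & (p2 & ~p1)), 1   [<>-rule on 2: fresh world 1, 0R1]
5. p1 & (p2 & ~p1), 0   [[]-rule on 4 via 1R0]
6. p1, 0   [&-rule on 5]
7. p2 & ~p1, 0   [&-rule on 5]
8. p2, 0   [&-rule on 7]
9. ~p1, 0   [&-rule on 7]
Accessibility: 0R0, 0R1, 1R0, 1R1
Branch closes: p1 and ~p1 both at 0.
All branches of the tableau close; one closing branch shown above.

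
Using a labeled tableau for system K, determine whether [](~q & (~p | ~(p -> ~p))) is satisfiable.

Satisfiable

1. [](~q & (~p | ~(p -> ~p))), u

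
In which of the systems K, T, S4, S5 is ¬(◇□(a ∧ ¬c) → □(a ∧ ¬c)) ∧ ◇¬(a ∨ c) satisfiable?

K, T, S4

S5-tableau for the formula:
1. ¬(◇□(a ∧ ¬c) → □(a ∧ ¬c)) ∧ ◇¬(a ∨ c), 0
2. ¬(◇□(a ∧ ¬c) → □(a ∧ ¬c)), 0   [∧-rule on 1]
3. ◇¬(a ∨ c), 0   [∧-rule on 1]
4. ◇□(a ∧ ¬c), 0   [¬→-rule on 2]
5. ¬□(a ∧ ¬c), 0   [¬→-rule on 2]
6. ¬(a ∨ c), 1   [◇-rule on 3: fresh world 1, 0R1]
7. ¬a, 1   [¬∨-rule on 6]
8. ¬c, 1   [¬∨-rule on 6]
9. □(a ∧ ¬c), 2   [◇-rule on 4: fresh world 2, 0R2]
10. a ∧ ¬c, 0   [□-rule on 9 via 2R0]
11. a, 0   [∧-rule on 10]
12. ¬c, 0   [∧-rule on 10]
13. a ∧ ¬c, 1   [□-rule on 9 via 2R1]
14. a, 1   [∧-rule on 13]
Accessibility: 0R0, 0R1, 0R2, 1R0, 1R1, 1R2, 2R0, 2R1, 2R2
Branch closes: a and ¬a both at 1.
Every branch closes (one shown): unsatisfiable in S5.
S4-tableau for the formula:
1. ¬(◇□(a ∧ ¬c) → □(a ∧ ¬c)) ∧ ◇¬(a ∨ c), 0
2. ¬(◇□(a ∧ ¬c) → □(a ∧ ¬c)), 0   [∧-rule on 1]
3. ◇¬(a ∨ c), 0   [∧-rule on 1]
4. ◇□(a ∧ ¬c), 0   [¬→-rule on 2]
5. ¬□(a ∧ ¬c), 0   [¬→-rule on 2]
6. ¬(a ∨ c), 1   [◇-rule on 3: fresh world 1, 0R1]
7. ¬a, 1   [¬∨-rule on 6]
8. ¬c, 1   [¬∨-rule on 6]
9. □(a ∧ ¬c), 2   [◇-rule on 4: fresh world 2, 0R2]
10. a ∧ ¬c, 2   [□-rule on 9 via 2R2]
11. a, 2   [∧-rule on 10]
12. ¬c, 2   [∧-rule on 10]
13. ¬(a ∧ ¬c), 3   [¬□-rule on 5: fresh world 3, 0R3]
14. c, 3   [¬∧-rule on 13 (branches; this branch)]
Accessibility: 0R0, 0R1, 0R2, 0R3, 1R1, 2R2, 3R3
Complete open branch: satisfiable in S4, hence also in K, T (this S4-model is also a K-model and a T-model).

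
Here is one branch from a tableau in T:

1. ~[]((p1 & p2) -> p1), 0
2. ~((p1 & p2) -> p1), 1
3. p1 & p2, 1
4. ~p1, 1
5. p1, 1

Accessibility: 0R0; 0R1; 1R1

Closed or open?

Yes, closed

Both p1 and ~p1 appear at 1.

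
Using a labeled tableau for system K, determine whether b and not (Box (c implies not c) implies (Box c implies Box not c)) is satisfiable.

Unsatisfiable

1. b and not (Box (c implies not c) implies (Box c implies Box not c)), 0
2. b, 0   [and-rule on 1]
3. not (Box (c implies not c) implies (Box c implies Box not c)), 0   [and-rule on 1]
4. Box (c implies not c), 0   [neg-implies-rule on 3]
5. not (Box c implies Box not c), 0   [neg-implies-rule on 3]
6. Box c, 0   [neg-implies-rule on 5]
7. not Box not c, 0   [neg-implies-rule on 5]
8. c, 1   [neg-Box-rule on 7: fresh world 1, 0R1]
9. c implies not c, 1   [Box-rule on 4 via 0R1]
10. not c, 1   [implies-rule on 9 (branches; this branch)]
Accessibility: 0R1
Branch closes: c and not c both at 1.
(One branch shown.) All branches close.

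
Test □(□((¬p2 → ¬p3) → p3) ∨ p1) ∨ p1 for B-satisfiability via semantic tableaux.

Yes, satisfiable

1. □(□((¬p2 → ¬p3) → p3) ∨ p1) ∨ p1, w0
2. p1, w0
Accessibility: w0Rw0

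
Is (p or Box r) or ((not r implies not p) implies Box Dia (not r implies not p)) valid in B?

Tableau for the negation not ((p or Box r) or ((not r implies not p) implies Box Dia (not r implies not p))):
1. not ((p or Box r) or ((not r implies not p) implies Box Dia (not r implies not p))), 0
2. not (p or Box r), 0   [neg-or-rule on 1]
3. not ((not r implies not p) implies Box Dia (not r implies not p)), 0   [neg-or-rule on 1]
4. not p, 0   [neg-or-rule on 2]
5. not Box r, 0   [neg-or-rule on 2]
6. not r implies not p, 0   [neg-implies-rule on 3]
7. not Box Dia (not r implies not p), 0   [neg-implies-rule on 3]
8. not r, 1   [neg-Box-rule on 5: fresh world 1, 0R1]
9. not Dia (not r implies not p), 2   [neg-Box-rule on 7: fresh world 2, 0R2]
10. not (not r implies not p), 0   [neg-Dia-rule on 9 via 2R0]
11. not r, 0   [neg-implies-rule on 10]
12. p, 0   [neg-implies-rule on 10]
Accessibility: 0R0, 0R1, 0R2, 1R0, 1R1, 2R0, 2R2
Branch closes: p and not p both at 0.
Every branch of the negation's tableau closes; the branch above is one of them.

Valid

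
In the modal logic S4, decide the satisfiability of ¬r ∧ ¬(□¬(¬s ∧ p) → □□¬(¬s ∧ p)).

Unsatisfiable (every branch closes)

1. ¬r ∧ ¬(□¬(¬s ∧ p) → □□¬(¬s ∧ p)), u
2. ¬r, u   [∧-rule on 1]
3. ¬(□¬(¬s ∧ p) → □□¬(¬s ∧ p)), u   [∧-rule on 1]
4. □¬(¬s ∧ p), u   [¬→-rule on 3]
5. ¬□□¬(¬s ∧ p), u   [¬→-rule on 3]
6. ¬(¬s ∧ p), u   [□-rule on 4 via uRu]
7. ¬p, u   [¬∧-rule on 6 (branches; this branch)]
8. ¬□¬(¬s ∧ p), v   [¬□-rule on 5: fresh world v, uRv]
9. ¬(¬s ∧ p), v   [□-rule on 4 via uRv]
10. ¬p, v   [¬∧-rule on 9 (branches; this branch)]
11. ¬s ∧ p, w   [¬□-rule on 8: fresh world w, vRw]
12. ¬s, w   [∧-rule on 11]
13. p, w   [∧-rule on 11]
14. ¬(¬s ∧ p), w   [□-rule on 4 via uRw]
15. ¬p, w   [¬∧-rule on 14 (branches; this branch)]
Accessibility: uRu, uRv, uRw, vRv, vRw, wRw
Branch closes: p and ¬p both at w.
Every branch closes; the branch above is one of them.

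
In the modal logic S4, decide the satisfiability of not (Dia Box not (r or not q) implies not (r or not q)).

1. not (Dia Box not (r or not q) implies not (r or not q)), w0
2. Dia Box not (r or not q), w0   [neg-implies-rule on 1]
3. r or not q, w0   [neg-implies-rule on 1]
4. not q, w0   [or-rule on 3 (branches; this branch)]
5. Box not (r or not q), w1   [Dia-rule on 2: fresh world w1, w0Rw1]
6. not (r or not q), w1   [Box-rule on 5 via w1Rw1]
7. not r, w1   [neg-or-rule on 6]
8. q, w1   [neg-or-rule on 6]
Accessibility: w0Rw0, w0Rw1, w1Rw1

Satisfiable (open branch found)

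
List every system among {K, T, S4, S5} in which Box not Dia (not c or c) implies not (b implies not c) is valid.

T-tableau for the negation not (Box not Dia (not c or c) implies not (b implies not c)):
1. not (Box not Dia (not c or c) implies not (b implies not c)), 0
2. Box not Dia (not c or c), 0
3. b implies not c, 0
4. not Dia (not c or c), 0
5. not (not c or c), 0
6. c, 0
7. not c, 0
Accessibility: 0R0
Branch closes: c and not c both at 0.
Every branch closes (one shown): valid in T, hence also in S4, S5 (every theorem of T is a theorem of S4 and S5).
K-tableau for the negation not (Box not Dia (not c or c) implies not (b implies not c)):
1. not (Box not Dia (not c or c) implies not (b implies not c)), 0
2. Box not Dia (not c or c), 0
3. b implies not c, 0
4. not c, 0
Complete open branch: countermodel on a K-frame, so not valid in K.

T, S4, S5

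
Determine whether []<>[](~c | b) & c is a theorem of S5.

Tableau for the negation ~([]<>[](~c | b) & c):
1. ~([]<>[](~c | b) & c), 0
2. ~c, 0
Accessibility: 0R0
The negation has an open branch (countermodel exists).

Invalid (countermodel exists)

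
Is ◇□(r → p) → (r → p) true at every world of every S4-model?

Tableau for the negation ¬(◇□(r → p) → (r → p)):
1. ¬(◇□(r → p) → (r → p)), 0
2. ◇□(r → p), 0
3. ¬(r → p), 0
4. r, 0
5. ¬p, 0
6. □(r → p), 1
7. r → p, 1
8. p, 1
Accessibility: 0R0, 0R1, 1R1
The negation has an open branch (countermodel exists).

Invalid (countermodel exists)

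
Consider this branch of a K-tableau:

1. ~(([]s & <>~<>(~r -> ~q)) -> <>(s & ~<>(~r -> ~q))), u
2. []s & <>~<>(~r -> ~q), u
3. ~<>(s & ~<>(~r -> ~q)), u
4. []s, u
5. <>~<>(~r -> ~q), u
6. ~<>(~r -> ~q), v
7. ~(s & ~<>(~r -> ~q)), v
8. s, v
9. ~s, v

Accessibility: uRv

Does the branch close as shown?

Both s and ~s appear at v.

Closed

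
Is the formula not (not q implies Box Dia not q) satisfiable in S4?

Satisfiable

1. not (not q implies Box Dia not q), w0
2. not q, w0
3. not Box Dia not q, w0
4. not Dia not q, w1
5. q, w1
Accessibility: w0Rw0, w0Rw1, w1Rw1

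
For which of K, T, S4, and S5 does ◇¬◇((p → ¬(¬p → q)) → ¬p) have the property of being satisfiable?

K

K-tableau for the formula:
1. ◇¬◇((p → ¬(¬p → q)) → ¬p), w0
2. ¬◇((p → ¬(¬p → q)) → ¬p), w1
Accessibility: w0Rw1
Complete open branch: satisfiable in K.
T-tableau for the formula:
1. ◇¬◇((p → ¬(¬p → q)) → ¬p), w0
2. ¬◇((p → ¬(¬p → q)) → ¬p), w1
3. ¬((p → ¬(¬p → q)) → ¬p), w1
4. p → ¬(¬p → q), w1
5. p, w1
6. ¬(¬p → q), w1
7. ¬p, w1
8. ¬q, w1
Accessibility: w0Rw0, w0Rw1, w1Rw1
Branch closes: p and ¬p both at w1.
Every branch closes (one shown): unsatisfiable in T, hence also in S4, S5 (every S4/S5-frame is a T-frame).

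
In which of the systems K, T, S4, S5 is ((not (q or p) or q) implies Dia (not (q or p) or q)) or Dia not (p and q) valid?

T, S4, S5

T-tableau for the negation not (((not (q or p) or q) implies Dia (not (q or p) or q)) or Dia not (p and q)):
1. not (((not (q or p) or q) implies Dia (not (q or p) or q)) or Dia not (p and q)), u
2. not ((not (q or p) or q) implies Dia (not (q or p) or q)), u   [neg-or-rule on 1]
3. not Dia not (p and q), u   [neg-or-rule on 1]
4. not (q or p) or q, u   [neg-implies-rule on 2]
5. not Dia (not (q or p) or q), u   [neg-implies-rule on 2]
6. p and q, u   [neg-Dia-rule on 3 via uRu]
7. p, u   [and-rule on 6]
8. q, u   [and-rule on 6]
9. not (not (q or p) or q), u   [neg-Dia-rule on 5 via uRu]
10. q or p, u   [neg-or-rule on 9]
11. not q, u   [neg-or-rule on 9]
Accessibility: uRu
Branch closes: q and not q both at u.
Every branch closes (one shown): valid in T, hence also in S4, S5 (every theorem of T is a theorem of S4 and S5).
K-tableau for the negation not (((not (q or p) or q) implies Dia (not (q or p) or q)) or Dia not (p and q)):
1. not (((not (q or p) or q) implies Dia (not (q or p) or q)) or Dia not (p and q)), u
2. not ((not (q or p) or q) implies Dia (not (q or p) or q)), u   [neg-or-rule on 1]
3. not Dia not (p and q), u   [neg-or-rule on 1]
4. not (q or p) or q, u   [neg-implies-rule on 2]
5. not Dia (not (q or p) or q), u   [neg-implies-rule on 2]
6. q, u   [or-rule on 4 (branches; this branch)]
Complete open branch: countermodel on a K-frame, so not valid in K.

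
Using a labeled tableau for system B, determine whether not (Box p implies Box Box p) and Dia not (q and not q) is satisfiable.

Yes, satisfiable

1. not (Box p implies Box Box p) and Dia not (q and not q), 0
2. not (Box p implies Box Box p), 0
3. Dia not (q and not q), 0
4. Box p, 0
5. not Box Box p, 0
6. p, 0
7. not (q and not q), 1
8. p, 1
9. q, 1
10. not Box p, 2
11. p, 2
12. not p, 3
Accessibility: 0R0, 0R1, 0R2, 1R0, 1R1, 2R0, 2R2, 2R3, 3R2, 3R3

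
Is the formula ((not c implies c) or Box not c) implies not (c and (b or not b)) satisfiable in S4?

1. ((not c implies c) or Box not c) implies not (c and (b or not b)), 0
2. not (c and (b or not b)), 0   [implies-rule on 1 (branches; this branch)]
3. not c, 0   [neg-and-rule on 2 (branches; this branch)]
Accessibility: 0R0

Yes, satisfiable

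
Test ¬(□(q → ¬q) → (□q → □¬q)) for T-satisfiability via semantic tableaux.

Unsatisfiable (every branch closes)

1. ¬(□(q → ¬q) → (□q → □¬q)), u
2. □(q → ¬q), u   [¬→-rule on 1]
3. ¬(□q → □¬q), u   [¬→-rule on 1]
4. □q, u   [¬→-rule on 3]
5. ¬□¬q, u   [¬→-rule on 3]
6. q → ¬q, u   [□-rule on 2 via uRu]
7. q, u   [□-rule on 4 via uRu]
8. ¬q, u   [→-rule on 6 (branches; this branch)]
Accessibility: uRu
Branch closes: q and ¬q both at u.
All branches of the tableau close; one closing branch shown above.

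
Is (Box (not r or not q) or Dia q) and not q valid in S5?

Not valid

Tableau for the negation not ((Box (not r or not q) or Dia q) and not q):
1. not ((Box (not r or not q) or Dia q) and not q), w0
2. q, w0
Accessibility: w0Rw0
The negation has an open branch (countermodel exists).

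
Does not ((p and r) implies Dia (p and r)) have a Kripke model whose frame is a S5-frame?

No, unsatisfiable

1. not ((p and r) implies Dia (p and r)), 0
2. p and r, 0   [neg-implies-rule on 1]
3. not Dia (p and r), 0   [neg-implies-rule on 1]
4. p, 0   [and-rule on 2]
5. r, 0   [and-rule on 2]
6. not (p and r), 0   [neg-Dia-rule on 3 via 0R0]
7. not r, 0   [neg-and-rule on 6 (branches; this branch)]
Accessibility: 0R0
Branch closes: r and not r both at 0.
(One branch shown.) All branches close.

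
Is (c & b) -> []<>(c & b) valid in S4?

Tableau for the negation ~((c & b) -> []<>(c & b)):
1. ~((c & b) -> []<>(c & b)), 0
2. c & b, 0
3. ~[]<>(c & b), 0
4. c, 0
5. b, 0
6. ~<>(c & b), 1
7. ~(c & b), 1
8. ~b, 1
Accessibility: 0R0, 0R1, 1R1
The negation has an open branch (countermodel exists).

No, not valid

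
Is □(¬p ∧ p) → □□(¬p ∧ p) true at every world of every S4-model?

Valid

Tableau for the negation ¬(□(¬p ∧ p) → □□(¬p ∧ p)):
1. ¬(□(¬p ∧ p) → □□(¬p ∧ p)), 0
2. □(¬p ∧ p), 0
3. ¬□□(¬p ∧ p), 0
4. ¬p ∧ p, 0
5. ¬p, 0
6. p, 0
Accessibility: 0R0
Branch closes: p and ¬p both at 0.
Every branch of the negation's tableau closes; the branch above is one of them.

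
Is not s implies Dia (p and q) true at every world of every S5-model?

No, not valid

Tableau for the negation not (not s implies Dia (p and q)):
1. not (not s implies Dia (p and q)), u
2. not s, u   [neg-implies-rule on 1]
3. not Dia (p and q), u   [neg-implies-rule on 1]
4. not (p and q), u   [neg-Dia-rule on 3 via uRu]
5. not q, u   [neg-and-rule on 4 (branches; this branch)]
Accessibility: uRu
The negation has an open branch (countermodel exists).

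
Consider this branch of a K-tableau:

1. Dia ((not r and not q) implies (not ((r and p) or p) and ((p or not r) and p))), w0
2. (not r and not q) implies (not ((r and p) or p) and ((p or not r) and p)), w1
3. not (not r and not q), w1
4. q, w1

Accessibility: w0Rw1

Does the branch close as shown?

No world carries both an atom and its negation.

No, open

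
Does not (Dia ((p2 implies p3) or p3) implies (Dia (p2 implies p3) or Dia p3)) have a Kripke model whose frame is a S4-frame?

No, unsatisfiable

1. not (Dia ((p2 implies p3) or p3) implies (Dia (p2 implies p3) or Dia p3)), w0
2. Dia ((p2 implies p3) or p3), w0
3. not (Dia (p2 implies p3) or Dia p3), w0
4. not Dia (p2 implies p3), w0
5. not Dia p3, w0
6. not (p2 implies p3), w0
7. p2, w0
8. not p3, w0
9. (p2 implies p3) or p3, w1
10. not (p2 implies p3), w1
11. p2, w1
12. not p3, w1
13. p2 implies p3, w1
14. p3, w1
Accessibility: w0Rw0, w0Rw1, w1Rw1
Branch closes: p3 and not p3 both at w1.
(One branch shown.) All branches close.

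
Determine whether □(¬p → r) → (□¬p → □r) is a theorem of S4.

Tableau for the negation ¬(□(¬p → r) → (□¬p → □r)):
1. ¬(□(¬p → r) → (□¬p → □r)), w0
2. □(¬p → r), w0
3. ¬(□¬p → □r), w0
4. □¬p, w0
5. ¬□r, w0
6. ¬p → r, w0
7. ¬p, w0
8. r, w0
9. ¬r, w1
10. ¬p → r, w1
11. ¬p, w1
12. r, w1
Accessibility: w0Rw0, w0Rw1, w1Rw1
Branch closes: r and ¬r both at w1.
Every branch of the negation's tableau closes; the branch above is one of them.

Yes, valid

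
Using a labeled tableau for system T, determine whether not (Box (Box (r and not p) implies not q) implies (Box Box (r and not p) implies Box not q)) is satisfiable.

No, unsatisfiable

1. not (Box (Box (r and not p) implies not q) implies (Box Box (r and not p) implies Box not q)), w0
2. Box (Box (r and not p) implies not q), w0
3. not (Box Box (r and not p) implies Box not q), w0
4. Box Box (r and not p), w0
5. not Box not q, w0
6. Box (r and not p) implies not q, w0
7. Box (r and not p), w0
8. r and not p, w0
9. r, w0
10. not p, w0
11. not Box (r and not p), w0
12. q, w1
13. Box (r and not p) implies not q, w1
14. Box (r and not p), w1
15. r and not p, w1
16. r, w1
17. not p, w1
18. not Box (r and not p), w1
19. not (r and not p), w2
20. Box (r and not p) implies not q, w2
21. Box (r and not p), w2
22. r and not p, w2
23. r, w2
24. not p, w2
25. p, w2
Accessibility: w0Rw0, w0Rw1, w0Rw2, w1Rw1, w2Rw2
Branch closes: p and not p both at w2.
Every branch closes; the branch above is one of them.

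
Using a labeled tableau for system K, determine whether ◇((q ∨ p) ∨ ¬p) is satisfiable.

Satisfiable (open branch found)

1. ◇((q ∨ p) ∨ ¬p), 0
2. (q ∨ p) ∨ ¬p, 1
3. ¬p, 1
Accessibility: 0R1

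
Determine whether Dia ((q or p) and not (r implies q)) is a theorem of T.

Tableau for the negation not Dia ((q or p) and not (r implies q)):
1. not Dia ((q or p) and not (r implies q)), w0
2. not ((q or p) and not (r implies q)), w0
3. r implies q, w0
4. q, w0
Accessibility: w0Rw0
The negation has an open branch (countermodel exists).

Not valid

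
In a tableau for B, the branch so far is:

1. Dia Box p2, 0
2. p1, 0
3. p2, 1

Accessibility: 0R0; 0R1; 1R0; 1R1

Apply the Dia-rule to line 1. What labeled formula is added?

a fresh world 2 with 0R2, and Box p2 at 2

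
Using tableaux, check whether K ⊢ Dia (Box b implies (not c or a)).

Tableau for the negation not Dia (Box b implies (not c or a)):
1. not Dia (Box b implies (not c or a)), u
The negation has an open branch (countermodel exists).

Invalid (countermodel exists)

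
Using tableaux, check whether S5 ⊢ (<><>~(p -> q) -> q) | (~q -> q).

Tableau for the negation ~((<><>~(p -> q) -> q) | (~q -> q)):
1. ~((<><>~(p -> q) -> q) | (~q -> q)), u
2. ~(<><>~(p -> q) -> q), u
3. ~(~q -> q), u
4. <><>~(p -> q), u
5. ~q, u
6. <>~(p -> q), v
7. ~(p -> q), w
8. p, w
9. ~q, w
Accessibility: uRu, uRv, uRw, vRu, vRv, vRw, wRu, wRv, wRw
The negation has an open branch (countermodel exists).

Invalid (countermodel exists)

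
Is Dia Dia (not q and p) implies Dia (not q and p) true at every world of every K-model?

Tableau for the negation not (Dia Dia (not q and p) implies Dia (not q and p)):
1. not (Dia Dia (not q and p) implies Dia (not q and p)), u
2. Dia Dia (not q and p), u
3. not Dia (not q and p), u
4. Dia (not q and p), v
5. not (not q and p), v
6. not p, v
7. not q and p, w
8. not q, w
9. p, w
Accessibility: uRv, vRw
The negation has an open branch (countermodel exists).

Invalid (countermodel exists)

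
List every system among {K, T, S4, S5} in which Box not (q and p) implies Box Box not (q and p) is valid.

T-tableau for the negation not (Box not (q and p) implies Box Box not (q and p)):
1. not (Box not (q and p) implies Box Box not (q and p)), w0
2. Box not (q and p), w0
3. not Box Box not (q and p), w0
4. not (q and p), w0
5. not p, w0
6. not Box not (q and p), w1
7. not (q and p), w1
8. not p, w1
9. q and p, w2
10. q, w2
11. p, w2
Accessibility: w0Rw0, w0Rw1, w1Rw1, w1Rw2, w2Rw2
Complete open branch: countermodel on a T-frame, so not valid in T, nor in K (the same frame is also a K-frame).
S4-tableau for the negation not (Box not (q and p) implies Box Box not (q and p)):
1. not (Box not (q and p) implies Box Box not (q and p)), w0
2. Box not (q and p), w0
3. not Box Box not (q and p), w0
4. not (q and p), w0
5. not p, w0
6. not Box not (q and p), w1
7. not (q and p), w1
8. not p, w1
9. q and p, w2
10. q, w2
11. p, w2
12. not (q and p), w2
13. not p, w2
Accessibility: w0Rw0, w0Rw1, w0Rw2, w1Rw1, w1Rw2, w2Rw2
Branch closes: p and not p both at w2.
Every branch closes (one shown): valid in S4, hence also in S5 (every theorem of S4 is a theorem of S5).

S4, S5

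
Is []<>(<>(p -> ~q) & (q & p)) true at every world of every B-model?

Invalid (countermodel exists)

Tableau for the negation ~[]<>(<>(p -> ~q) & (q & p)):
1. ~[]<>(<>(p -> ~q) & (q & p)), u
2. ~<>(<>(p -> ~q) & (q & p)), v
3. ~(<>(p -> ~q) & (q & p)), u
4. ~(<>(p -> ~q) & (q & p)), v
5. ~(q & p), u
6. ~(q & p), v
7. ~p, u
8. ~p, v
Accessibility: uRu, uRv, vRu, vRv
The negation has an open branch (countermodel exists).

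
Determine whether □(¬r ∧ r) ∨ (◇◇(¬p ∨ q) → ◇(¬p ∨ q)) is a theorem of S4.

Valid in S4

Tableau for the negation ¬(□(¬r ∧ r) ∨ (◇◇(¬p ∨ q) → ◇(¬p ∨ q))):
1. ¬(□(¬r ∧ r) ∨ (◇◇(¬p ∨ q) → ◇(¬p ∨ q))), w0
2. ¬□(¬r ∧ r), w0
3. ¬(◇◇(¬p ∨ q) → ◇(¬p ∨ q)), w0
4. ◇◇(¬p ∨ q), w0
5. ¬◇(¬p ∨ q), w0
6. ¬(¬p ∨ q), w0
7. p, w0
8. ¬q, w0
9. ¬(¬r ∧ r), w1
10. ¬(¬p ∨ q), w1
11. p, w1
12. ¬q, w1
13. ¬r, w1
14. ◇(¬p ∨ q), w2
15. ¬(¬p ∨ q), w2
16. p, w2
17. ¬q, w2
18. ¬p ∨ q, w3
19. ¬(¬p ∨ q), w3
20. p, w3
21. ¬q, w3
22. q, w3
Accessibility: w0Rw0, w0Rw1, w0Rw2, w0Rw3, w1Rw1, w2Rw2, w2Rw3, w3Rw3
Branch closes: q and ¬q both at w3.
Every branch of the negation's tableau closes; the branch above is one of them.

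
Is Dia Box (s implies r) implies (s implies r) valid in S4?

Invalid (countermodel exists)

Tableau for the negation not (Dia Box (s implies r) implies (s implies r)):
1. not (Dia Box (s implies r) implies (s implies r)), w0
2. Dia Box (s implies r), w0   [neg-implies-rule on 1]
3. not (s implies r), w0   [neg-implies-rule on 1]
4. s, w0   [neg-implies-rule on 3]
5. not r, w0   [neg-implies-rule on 3]
6. Box (s implies r), w1   [Dia-rule on 2: fresh world w1, w0Rw1]
7. s implies r, w1   [Box-rule on 6 via w1Rw1]
8. r, w1   [implies-rule on 7 (branches; this branch)]
Accessibility: w0Rw0, w0Rw1, w1Rw1
The negation has an open branch (countermodel exists).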